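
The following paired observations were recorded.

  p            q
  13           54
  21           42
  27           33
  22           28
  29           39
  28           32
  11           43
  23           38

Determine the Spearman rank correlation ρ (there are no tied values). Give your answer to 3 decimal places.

-0.595

Rank p: 2, 3, 6, 4, 8, 7, 1, 5
Rank q: 8, 6, 3, 1, 5, 2, 7, 4
d = rank(p) − rank(q): -6, -3, 3, 3, 3, 5, -6, 1; Σd² = 134
ρ = 1 − 6Σd² / [n(n²−1)] = 1 − 6×134 / (8×63) = 1 − 804/504 ≈ -0.595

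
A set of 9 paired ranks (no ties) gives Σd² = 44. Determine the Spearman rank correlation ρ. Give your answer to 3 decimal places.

0.633

ρ = 1 − 6Σd² / [n(n²−1)] = 1 − 6×44 / (9×80)
  = 1 − 264/720 = 1 − 0.3667 ≈ 0.633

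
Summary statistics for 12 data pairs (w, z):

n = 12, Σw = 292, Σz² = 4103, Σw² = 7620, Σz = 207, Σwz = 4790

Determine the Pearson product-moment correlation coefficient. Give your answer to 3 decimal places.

r = (nΣwz − ΣwΣz) / √[(nΣw² − (Σw)²)(nΣz² − (Σz)²)]
Numerator: 12×4790 − 292×207 = -2964
Denominator: √[(91440 − 85264)(49236 − 42849)] = √[6176 × 6387] = 6280.6140
r = -2964 / 6280.6140 ≈ -0.472

-0.472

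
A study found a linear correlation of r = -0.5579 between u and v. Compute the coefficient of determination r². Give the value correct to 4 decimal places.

r² = (-0.5579)² = 0.3113

0.3113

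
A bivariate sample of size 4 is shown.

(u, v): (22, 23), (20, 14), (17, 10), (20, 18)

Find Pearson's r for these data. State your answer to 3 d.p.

n = 4, Σu = 79, Σv = 65, Σu² = 1573, Σv² = 1149, Σuv = 1316
nΣuv − ΣuΣv = 5264 − 5135 = 129
nΣu² − (Σu)² = 6292 − 6241 = 51; nΣv² − (Σv)² = 4596 − 4225 = 371
r = 129 / √(51 × 371) = 129 / 137.5536 ≈ 0.938

0.938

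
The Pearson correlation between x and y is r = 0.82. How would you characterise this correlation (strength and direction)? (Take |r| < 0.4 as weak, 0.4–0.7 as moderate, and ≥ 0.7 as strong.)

r = 0.82 > 0 so the relationship is positive.
|r| = 0.82, which falls in the strong range.

strong positive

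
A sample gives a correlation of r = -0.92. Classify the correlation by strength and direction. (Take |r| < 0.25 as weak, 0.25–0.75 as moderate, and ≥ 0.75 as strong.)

r = -0.92 < 0 so the relationship is negative.
|r| = 0.92, which falls in the strong range.

strong negative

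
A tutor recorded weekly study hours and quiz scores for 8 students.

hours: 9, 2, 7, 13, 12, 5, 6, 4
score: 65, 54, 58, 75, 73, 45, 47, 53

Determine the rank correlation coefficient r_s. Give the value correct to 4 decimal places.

Rank hours: 6, 1, 5, 8, 7, 3, 4, 2
Rank score: 6, 4, 5, 8, 7, 1, 2, 3
d = rank(hours) − rank(score): 0, -3, 0, 0, 0, 2, 2, -1; Σd² = 18
ρ = 1 − 6Σd² / [n(n²−1)] = 1 − 6×18 / (8×63) = 1 − 108/504 ≈ 0.7857

0.7857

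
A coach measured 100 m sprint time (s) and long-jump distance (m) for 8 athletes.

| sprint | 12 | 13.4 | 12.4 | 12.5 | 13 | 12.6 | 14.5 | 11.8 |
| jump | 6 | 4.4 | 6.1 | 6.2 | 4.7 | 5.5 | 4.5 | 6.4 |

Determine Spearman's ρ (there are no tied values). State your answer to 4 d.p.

-0.8810

Rank sprint: 2, 7, 3, 4, 6, 5, 8, 1
Rank jump: 5, 1, 6, 7, 3, 4, 2, 8
d = rank(sprint) − rank(jump): -3, 6, -3, -3, 3, 1, 6, -7; Σd² = 158
ρ = 1 − 6Σd² / [n(n²−1)] = 1 − 6×158 / (8×63) = 1 − 948/504 ≈ -0.8810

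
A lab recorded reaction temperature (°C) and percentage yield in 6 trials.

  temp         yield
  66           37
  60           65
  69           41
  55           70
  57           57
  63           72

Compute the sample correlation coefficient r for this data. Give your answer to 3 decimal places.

n = 6, Σx = 370, Σy = 342, Σx² = 22960, Σy² = 20608, Σxy = 20806
nΣxy − ΣxΣy = 124836 − 126540 = -1704
nΣx² − (Σx)² = 137760 − 136900 = 860; nΣy² − (Σy)² = 123648 − 116964 = 6684
r = -1704 / √(860 × 6684) = -1704 / 2397.5487 ≈ -0.711

-0.711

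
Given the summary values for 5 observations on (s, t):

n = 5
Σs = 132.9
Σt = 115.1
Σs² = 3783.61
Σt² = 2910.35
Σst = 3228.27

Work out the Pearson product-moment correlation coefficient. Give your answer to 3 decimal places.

0.660

r = (nΣst − ΣsΣt) / √[(nΣs² − (Σs)²)(nΣt² − (Σt)²)]
Numerator: 5×3228.27 − 132.9×115.1 = 844.56
Denominator: √[(18918.05 − 17662.41)(14551.75 − 13248.01)] = √[1255.64 × 1303.74] = 1279.4640
r = 844.56 / 1279.4640 ≈ 0.660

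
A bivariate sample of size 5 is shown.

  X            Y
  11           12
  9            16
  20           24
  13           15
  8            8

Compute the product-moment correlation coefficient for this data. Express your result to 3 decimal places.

0.887

n = 5, ΣX = 61, ΣY = 75, ΣX² = 835, ΣY² = 1265, ΣXY = 1015
nΣXY − ΣXΣY = 5075 − 4575 = 500
nΣX² − (ΣX)² = 4175 − 3721 = 454; nΣY² − (ΣY)² = 6325 − 5625 = 700
r = 500 / √(454 × 700) = 500 / 563.7375 ≈ 0.887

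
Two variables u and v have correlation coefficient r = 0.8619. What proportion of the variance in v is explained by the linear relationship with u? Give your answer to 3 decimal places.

0.743

r² = (0.8619)² = 0.743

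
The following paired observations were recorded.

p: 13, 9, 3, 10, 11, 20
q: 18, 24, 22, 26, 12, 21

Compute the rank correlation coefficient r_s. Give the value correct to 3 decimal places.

-0.543

Rank p: 5, 2, 1, 3, 4, 6
Rank q: 2, 5, 4, 6, 1, 3
d = rank(p) − rank(q): 3, -3, -3, -3, 3, 3; Σd² = 54
ρ = 1 − 6Σd² / [n(n²−1)] = 1 − 6×54 / (6×35) = 1 − 324/210 ≈ -0.543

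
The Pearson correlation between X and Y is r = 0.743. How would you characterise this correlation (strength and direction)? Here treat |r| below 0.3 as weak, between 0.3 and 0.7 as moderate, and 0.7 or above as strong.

r = 0.743 > 0 so the relationship is positive.
|r| = 0.743, which falls in the strong range.

strong positive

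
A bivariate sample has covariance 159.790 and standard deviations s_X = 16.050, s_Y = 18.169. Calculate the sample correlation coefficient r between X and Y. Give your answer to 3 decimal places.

0.548

r = Cov(X,Y) / (s_X · s_Y) = 159.790 / (16.050 × 18.169)
  = 159.790 / 291.6125 ≈ 0.548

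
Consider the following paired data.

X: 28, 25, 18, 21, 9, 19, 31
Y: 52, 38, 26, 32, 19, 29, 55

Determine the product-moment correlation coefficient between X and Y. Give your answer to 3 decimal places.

n = 7, ΣX = 151, ΣY = 251, ΣX² = 3577, ΣY² = 10075, ΣXY = 5973
nΣXY − ΣXΣY = 41811 − 37901 = 3910
nΣX² − (ΣX)² = 25039 − 22801 = 2238; nΣY² − (ΣY)² = 70525 − 63001 = 7524
r = 3910 / √(2238 × 7524) = 3910 / 4103.5000 ≈ 0.953

0.953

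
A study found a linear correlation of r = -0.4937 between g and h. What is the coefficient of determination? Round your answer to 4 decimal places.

r² = (-0.4937)² = 0.2437

0.2437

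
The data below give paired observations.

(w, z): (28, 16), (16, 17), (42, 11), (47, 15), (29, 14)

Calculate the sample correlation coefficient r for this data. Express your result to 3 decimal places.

n = 5, Σw = 162, Σz = 73, Σw² = 5854, Σz² = 1087, Σwz = 2293
nΣwz − ΣwΣz = 11465 − 11826 = -361
nΣw² − (Σw)² = 29270 − 26244 = 3026; nΣz² − (Σz)² = 5435 − 5329 = 106
r = -361 / √(3026 × 106) = -361 / 566.3532 ≈ -0.637

-0.637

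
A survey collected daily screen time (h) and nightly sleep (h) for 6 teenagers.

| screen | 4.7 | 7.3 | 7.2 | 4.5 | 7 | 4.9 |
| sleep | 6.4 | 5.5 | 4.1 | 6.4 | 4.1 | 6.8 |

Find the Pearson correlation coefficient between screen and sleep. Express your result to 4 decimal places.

-0.8579

n = 6, Σx = 35.6, Σy = 33.3, Σx² = 220.48, Σy² = 192.03, Σxy = 190.57
nΣxy − ΣxΣy = 1143.42 − 1185.48 = -42.06
nΣx² − (Σx)² = 1322.88 − 1267.36 = 55.52; nΣy² − (Σy)² = 1152.18 − 1108.89 = 43.29
r = -42.06 / √(55.52 × 43.29) = -42.06 / 49.0251 ≈ -0.8579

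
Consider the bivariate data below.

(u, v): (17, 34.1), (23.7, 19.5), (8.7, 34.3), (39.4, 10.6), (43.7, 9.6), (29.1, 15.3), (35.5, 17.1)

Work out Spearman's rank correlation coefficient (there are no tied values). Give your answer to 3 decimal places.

-0.964

Rank u: 2, 3, 1, 6, 7, 4, 5
Rank v: 6, 5, 7, 2, 1, 3, 4
d = rank(u) − rank(v): -4, -2, -6, 4, 6, 1, 1; Σd² = 110
ρ = 1 − 6Σd² / [n(n²−1)] = 1 − 6×110 / (7×48) = 1 − 660/336 ≈ -0.964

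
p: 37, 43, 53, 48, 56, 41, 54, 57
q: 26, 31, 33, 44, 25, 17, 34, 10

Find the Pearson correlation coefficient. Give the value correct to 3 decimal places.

n = 8, Σp = 389, Σq = 220, Σp² = 19313, Σq² = 6832, Σpq = 10659
nΣpq − ΣpΣq = 85272 − 85580 = -308
nΣp² − (Σp)² = 154504 − 151321 = 3183; nΣq² − (Σq)² = 54656 − 48400 = 6256
r = -308 / √(3183 × 6256) = -308 / 4462.3814 ≈ -0.069

-0.069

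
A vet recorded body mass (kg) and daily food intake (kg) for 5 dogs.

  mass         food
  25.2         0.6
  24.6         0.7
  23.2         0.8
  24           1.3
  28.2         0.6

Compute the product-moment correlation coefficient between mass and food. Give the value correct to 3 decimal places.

-0.510

n = 5, Σx = 125.2, Σy = 4, Σx² = 3149.68, Σy² = 3.54, Σxy = 99.02
nΣxy − ΣxΣy = 495.1 − 500.8 = -5.7
nΣx² − (Σx)² = 15748.4 − 15675.04 = 73.36; nΣy² − (Σy)² = 17.7 − 16 = 1.7
r = -5.7 / √(73.36 × 1.7) = -5.7 / 11.1675 ≈ -0.510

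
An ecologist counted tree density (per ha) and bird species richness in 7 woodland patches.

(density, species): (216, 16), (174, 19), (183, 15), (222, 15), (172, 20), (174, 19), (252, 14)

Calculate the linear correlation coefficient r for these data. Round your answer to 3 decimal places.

-0.821

n = 7, Σx = 1393, Σy = 118, Σx² = 283069, Σy² = 2024, Σxy = 23111
nΣxy − ΣxΣy = 161777 − 164374 = -2597
nΣx² − (Σx)² = 1981483 − 1940449 = 41034; nΣy² − (Σy)² = 14168 − 13924 = 244
r = -2597 / √(41034 × 244) = -2597 / 3164.2212 ≈ -0.821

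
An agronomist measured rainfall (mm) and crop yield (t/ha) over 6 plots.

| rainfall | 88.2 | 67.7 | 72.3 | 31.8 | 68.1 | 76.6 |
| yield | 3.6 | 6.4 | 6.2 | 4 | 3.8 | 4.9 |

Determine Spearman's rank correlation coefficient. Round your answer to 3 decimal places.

Rank rainfall: 6, 2, 4, 1, 3, 5
Rank yield: 1, 6, 5, 3, 2, 4
d = rank(rainfall) − rank(yield): 5, -4, -1, -2, 1, 1; Σd² = 48
ρ = 1 − 6Σd² / [n(n²−1)] = 1 − 6×48 / (6×35) = 1 − 288/210 ≈ -0.371

-0.371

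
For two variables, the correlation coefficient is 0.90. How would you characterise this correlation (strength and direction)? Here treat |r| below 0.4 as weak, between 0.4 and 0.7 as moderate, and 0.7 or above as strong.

r = 0.90 > 0 so the relationship is positive.
|r| = 0.90, which falls in the strong range.

strong positive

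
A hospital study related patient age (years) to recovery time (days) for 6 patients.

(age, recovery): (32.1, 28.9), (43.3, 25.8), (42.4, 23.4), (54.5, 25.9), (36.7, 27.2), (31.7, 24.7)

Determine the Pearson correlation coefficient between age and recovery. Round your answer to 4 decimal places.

-0.2968

n = 6, Σx = 240.7, Σy = 155.9, Σx² = 10025.09, Σy² = 4069.15, Σxy = 6229.77
nΣxy − ΣxΣy = 37378.62 − 37525.13 = -146.51
nΣx² − (Σx)² = 60150.54 − 57936.49 = 2214.05; nΣy² − (Σy)² = 24414.9 − 24304.81 = 110.09
r = -146.51 / √(2214.05 × 110.09) = -146.51 / 493.7051 ≈ -0.2968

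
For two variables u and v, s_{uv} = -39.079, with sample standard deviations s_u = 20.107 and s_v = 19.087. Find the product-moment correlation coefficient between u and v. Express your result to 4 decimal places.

r = Cov(u,v) / (s_u · s_v) = -39.079 / (20.107 × 19.087)
  = -39.079 / 383.7823 ≈ -0.1018

-0.1018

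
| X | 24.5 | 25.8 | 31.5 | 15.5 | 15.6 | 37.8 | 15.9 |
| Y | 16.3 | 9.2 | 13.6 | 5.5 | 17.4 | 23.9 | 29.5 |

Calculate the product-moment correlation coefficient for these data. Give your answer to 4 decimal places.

n = 7, ΣX = 166.6, ΣY = 115.4, ΣX² = 4423.4, ΣY² = 2309.76, ΣXY = 2794.27
nΣXY − ΣXΣY = 19559.89 − 19225.64 = 334.25
nΣX² − (ΣX)² = 30963.8 − 27755.56 = 3208.24; nΣY² − (ΣY)² = 16168.32 − 13317.16 = 2851.16
r = 334.25 / √(3208.24 × 2851.16) = 334.25 / 3024.4348 ≈ 0.1105

0.1105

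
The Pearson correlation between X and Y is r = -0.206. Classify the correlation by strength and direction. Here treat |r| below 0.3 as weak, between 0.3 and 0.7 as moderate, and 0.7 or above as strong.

r = -0.206 < 0 so the relationship is negative.
|r| = 0.206, which falls in the weak range.

weak negative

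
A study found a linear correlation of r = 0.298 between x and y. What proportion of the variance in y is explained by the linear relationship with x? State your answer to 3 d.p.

r² = (0.298)² = 0.089

0.089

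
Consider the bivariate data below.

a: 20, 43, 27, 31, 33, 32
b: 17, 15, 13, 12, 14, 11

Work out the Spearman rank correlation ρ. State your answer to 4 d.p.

Rank a: 1, 6, 2, 3, 5, 4
Rank b: 6, 5, 3, 2, 4, 1
d = rank(a) − rank(b): -5, 1, -1, 1, 1, 3; Σd² = 38
ρ = 1 − 6Σd² / [n(n²−1)] = 1 − 6×38 / (6×35) = 1 − 228/210 ≈ -0.0857

-0.0857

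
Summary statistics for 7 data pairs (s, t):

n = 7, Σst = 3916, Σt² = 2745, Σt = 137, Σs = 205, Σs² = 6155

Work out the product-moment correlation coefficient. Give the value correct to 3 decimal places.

r = (nΣst − ΣsΣt) / √[(nΣs² − (Σs)²)(nΣt² − (Σt)²)]
Numerator: 7×3916 − 205×137 = -673
Denominator: √[(43085 − 42025)(19215 − 18769)] = √[1060 × 446] = 687.5755
r = -673 / 687.5755 ≈ -0.979

-0.979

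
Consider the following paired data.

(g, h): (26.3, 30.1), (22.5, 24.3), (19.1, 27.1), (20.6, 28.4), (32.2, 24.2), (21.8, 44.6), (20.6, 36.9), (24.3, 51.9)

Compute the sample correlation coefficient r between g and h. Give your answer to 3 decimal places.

-0.175

n = 8, Σg = 187.4, Σh = 267.5, Σg² = 4514.04, Σh² = 9667.49, Σgh = 6213.86
nΣgh − ΣgΣh = 49710.88 − 50129.5 = -418.62
nΣg² − (Σg)² = 36112.32 − 35118.76 = 993.56; nΣh² − (Σh)² = 77339.92 − 71556.25 = 5783.67
r = -418.62 / √(993.56 × 5783.67) = -418.62 / 2397.1698 ≈ -0.175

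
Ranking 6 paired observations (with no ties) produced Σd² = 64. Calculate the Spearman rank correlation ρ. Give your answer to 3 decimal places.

ρ = 1 − 6Σd² / [n(n²−1)] = 1 − 6×64 / (6×35)
  = 1 − 384/210 = 1 − 1.8286 ≈ -0.829

-0.829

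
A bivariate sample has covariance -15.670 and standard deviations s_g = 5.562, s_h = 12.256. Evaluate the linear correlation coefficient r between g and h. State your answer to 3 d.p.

r = Cov(g,h) / (s_g · s_h) = -15.670 / (5.562 × 12.256)
  = -15.670 / 68.1679 ≈ -0.230

-0.230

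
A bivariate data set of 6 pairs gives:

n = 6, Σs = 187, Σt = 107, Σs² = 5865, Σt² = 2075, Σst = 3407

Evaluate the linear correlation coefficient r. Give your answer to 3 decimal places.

0.921

r = (nΣst − ΣsΣt) / √[(nΣs² − (Σs)²)(nΣt² − (Σt)²)]
Numerator: 6×3407 − 187×107 = 433
Denominator: √[(35190 − 34969)(12450 − 11449)] = √[221 × 1001] = 470.3414
r = 433 / 470.3414 ≈ 0.921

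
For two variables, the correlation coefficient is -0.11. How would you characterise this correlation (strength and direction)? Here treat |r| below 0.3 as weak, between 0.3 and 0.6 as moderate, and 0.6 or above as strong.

weak negative

r = -0.11 < 0 so the relationship is negative.
|r| = 0.11, which falls in the weak range.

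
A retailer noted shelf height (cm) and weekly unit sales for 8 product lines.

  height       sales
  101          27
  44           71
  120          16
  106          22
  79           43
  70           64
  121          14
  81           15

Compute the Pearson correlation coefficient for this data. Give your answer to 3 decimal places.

n = 8, Σx = 722, Σy = 272, Σx² = 70116, Σy² = 12876, Σxy = 20889
nΣxy − ΣxΣy = 167112 − 196384 = -29272
nΣx² − (Σx)² = 560928 − 521284 = 39644; nΣy² − (Σy)² = 103008 − 73984 = 29024
r = -29272 / √(39644 × 29024) = -29272 / 33920.9000 ≈ -0.863

-0.863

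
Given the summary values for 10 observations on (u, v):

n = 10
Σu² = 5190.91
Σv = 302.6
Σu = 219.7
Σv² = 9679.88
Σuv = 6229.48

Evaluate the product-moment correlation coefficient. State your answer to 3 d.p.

-0.959

r = (nΣuv − ΣuΣv) / √[(nΣu² − (Σu)²)(nΣv² − (Σv)²)]
Numerator: 10×6229.48 − 219.7×302.6 = -4186.42
Denominator: √[(51909.1 − 48268.09)(96798.8 − 91566.76)] = √[3641.01 × 5232.04] = 4364.6203
r = -4186.42 / 4364.6203 ≈ -0.959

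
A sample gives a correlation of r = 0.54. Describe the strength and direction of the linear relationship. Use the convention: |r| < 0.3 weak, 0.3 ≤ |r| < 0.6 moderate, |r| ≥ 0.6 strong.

moderate positive

r = 0.54 > 0 so the relationship is positive.
|r| = 0.54, which falls in the moderate range.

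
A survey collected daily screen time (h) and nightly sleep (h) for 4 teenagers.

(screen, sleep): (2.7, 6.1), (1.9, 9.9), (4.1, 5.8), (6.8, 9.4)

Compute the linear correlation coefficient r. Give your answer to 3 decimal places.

n = 4, Σx = 15.5, Σy = 31.2, Σx² = 73.95, Σy² = 257.22, Σxy = 122.98
nΣxy − ΣxΣy = 491.92 − 483.6 = 8.32
nΣx² − (Σx)² = 295.8 − 240.25 = 55.55; nΣy² − (Σy)² = 1028.88 − 973.44 = 55.44
r = 8.32 / √(55.55 × 55.44) = 8.32 / 55.4950 ≈ 0.150

0.150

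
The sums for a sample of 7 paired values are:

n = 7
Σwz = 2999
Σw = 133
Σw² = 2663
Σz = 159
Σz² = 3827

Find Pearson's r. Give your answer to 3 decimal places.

-0.129

r = (nΣwz − ΣwΣz) / √[(nΣw² − (Σw)²)(nΣz² − (Σz)²)]
Numerator: 7×2999 − 133×159 = -154
Denominator: √[(18641 − 17689)(26789 − 25281)] = √[952 × 1508] = 1198.1719
r = -154 / 1198.1719 ≈ -0.129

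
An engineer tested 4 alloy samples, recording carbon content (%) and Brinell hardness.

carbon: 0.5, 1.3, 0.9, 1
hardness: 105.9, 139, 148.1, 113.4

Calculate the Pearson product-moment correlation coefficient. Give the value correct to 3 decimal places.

0.597

n = 4, Σx = 3.7, Σy = 506.4, Σx² = 3.75, Σy² = 65328.98, Σxy = 480.34
nΣxy − ΣxΣy = 1921.36 − 1873.68 = 47.68
nΣx² − (Σx)² = 15 − 13.69 = 1.31; nΣy² − (Σy)² = 261315.92 − 256440.96 = 4874.96
r = 47.68 / √(1.31 × 4874.96) = 47.68 / 79.9137 ≈ 0.597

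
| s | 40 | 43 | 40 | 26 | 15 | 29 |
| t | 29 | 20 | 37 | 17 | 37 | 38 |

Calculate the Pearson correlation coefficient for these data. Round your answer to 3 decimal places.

-0.253

n = 6, Σs = 193, Σt = 178, Σs² = 6791, Σt² = 5712, Σst = 5599
nΣst − ΣsΣt = 33594 − 34354 = -760
nΣs² − (Σs)² = 40746 − 37249 = 3497; nΣt² − (Σt)² = 34272 − 31684 = 2588
r = -760 / √(3497 × 2588) = -760 / 3008.3610 ≈ -0.253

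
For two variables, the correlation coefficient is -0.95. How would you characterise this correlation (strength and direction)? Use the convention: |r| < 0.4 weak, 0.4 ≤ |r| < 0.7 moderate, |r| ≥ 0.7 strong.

r = -0.95 < 0 so the relationship is negative.
|r| = 0.95, which falls in the strong range.

strong negative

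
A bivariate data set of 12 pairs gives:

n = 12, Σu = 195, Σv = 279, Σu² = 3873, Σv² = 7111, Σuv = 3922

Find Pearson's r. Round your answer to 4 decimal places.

-0.9226

r = (nΣuv − ΣuΣv) / √[(nΣu² − (Σu)²)(nΣv² − (Σv)²)]
Numerator: 12×3922 − 195×279 = -7341
Denominator: √[(46476 − 38025)(85332 − 77841)] = √[8451 × 7491] = 7956.5345
r = -7341 / 7956.5345 ≈ -0.9226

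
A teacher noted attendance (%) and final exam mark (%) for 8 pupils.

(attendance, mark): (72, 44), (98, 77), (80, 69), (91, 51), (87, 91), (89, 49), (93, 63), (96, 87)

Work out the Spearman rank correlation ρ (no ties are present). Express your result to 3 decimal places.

Rank attendance: 1, 8, 2, 5, 3, 4, 6, 7
Rank mark: 1, 6, 5, 3, 8, 2, 4, 7
d = rank(attendance) − rank(mark): 0, 2, -3, 2, -5, 2, 2, 0; Σd² = 50
ρ = 1 − 6Σd² / [n(n²−1)] = 1 − 6×50 / (8×63) = 1 − 300/504 ≈ 0.405

0.405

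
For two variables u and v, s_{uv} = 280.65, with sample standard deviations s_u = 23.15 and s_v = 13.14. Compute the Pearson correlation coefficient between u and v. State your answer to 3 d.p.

r = Cov(u,v) / (s_u · s_v) = 280.65 / (23.15 × 13.14)
  = 280.65 / 304.1910 ≈ 0.923

0.923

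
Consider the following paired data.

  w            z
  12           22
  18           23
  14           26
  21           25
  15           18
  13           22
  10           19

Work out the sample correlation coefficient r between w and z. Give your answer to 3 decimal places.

n = 7, Σw = 103, Σz = 155, Σw² = 1599, Σz² = 3483, Σwz = 2313
nΣwz − ΣwΣz = 16191 − 15965 = 226
nΣw² − (Σw)² = 11193 − 10609 = 584; nΣz² − (Σz)² = 24381 − 24025 = 356
r = 226 / √(584 × 356) = 226 / 455.9649 ≈ 0.496

0.496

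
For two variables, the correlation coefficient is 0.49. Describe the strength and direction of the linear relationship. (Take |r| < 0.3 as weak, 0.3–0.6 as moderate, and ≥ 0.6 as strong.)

r = 0.49 > 0 so the relationship is positive.
|r| = 0.49, which falls in the moderate range.

moderate positive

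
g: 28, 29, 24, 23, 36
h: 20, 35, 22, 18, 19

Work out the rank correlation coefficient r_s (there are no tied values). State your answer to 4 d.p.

Rank g: 3, 4, 2, 1, 5
Rank h: 3, 5, 4, 1, 2
d = rank(g) − rank(h): 0, -1, -2, 0, 3; Σd² = 14
ρ = 1 − 6Σd² / [n(n²−1)] = 1 − 6×14 / (5×24) = 1 − 84/120 ≈ 0.3000

0.3000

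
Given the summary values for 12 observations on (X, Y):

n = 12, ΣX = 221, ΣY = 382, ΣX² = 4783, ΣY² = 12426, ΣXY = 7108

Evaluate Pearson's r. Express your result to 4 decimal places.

0.1674

r = (nΣXY − ΣXΣY) / √[(nΣX² − (ΣX)²)(nΣY² − (ΣY)²)]
Numerator: 12×7108 − 221×382 = 874
Denominator: √[(57396 − 48841)(149112 − 145924)] = √[8555 × 3188] = 5222.3883
r = 874 / 5222.3883 ≈ 0.1674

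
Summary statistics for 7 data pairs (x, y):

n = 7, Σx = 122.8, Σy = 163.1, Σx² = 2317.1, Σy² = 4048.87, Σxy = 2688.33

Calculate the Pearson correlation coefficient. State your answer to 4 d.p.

r = (nΣxy − ΣxΣy) / √[(nΣx² − (Σx)²)(nΣy² − (Σy)²)]
Numerator: 7×2688.33 − 122.8×163.1 = -1210.37
Denominator: √[(16219.7 − 15079.84)(28342.09 − 26601.61)] = √[1139.86 × 1740.48] = 1408.5111
r = -1210.37 / 1408.5111 ≈ -0.8593

-0.8593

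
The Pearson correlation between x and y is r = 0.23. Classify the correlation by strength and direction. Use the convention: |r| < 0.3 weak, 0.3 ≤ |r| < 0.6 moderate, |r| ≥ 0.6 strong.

weak positive

r = 0.23 > 0 so the relationship is positive.
|r| = 0.23, which falls in the weak range.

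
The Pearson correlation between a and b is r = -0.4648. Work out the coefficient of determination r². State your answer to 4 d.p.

0.2160

r² = (-0.4648)² = 0.2160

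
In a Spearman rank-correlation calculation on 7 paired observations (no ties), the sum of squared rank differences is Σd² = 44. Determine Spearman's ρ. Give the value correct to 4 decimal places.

0.2143

ρ = 1 − 6Σd² / [n(n²−1)] = 1 − 6×44 / (7×48)
  = 1 − 264/336 = 1 − 0.78571 ≈ 0.2143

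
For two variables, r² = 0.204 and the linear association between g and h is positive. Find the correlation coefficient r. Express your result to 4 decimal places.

|r| = √0.204 = 0.4517
The association is positive, so r = 0.4517.

0.4517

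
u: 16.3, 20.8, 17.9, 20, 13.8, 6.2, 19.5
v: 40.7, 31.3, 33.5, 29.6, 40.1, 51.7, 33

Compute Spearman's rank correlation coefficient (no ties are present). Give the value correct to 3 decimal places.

Rank u: 3, 7, 4, 6, 2, 1, 5
Rank v: 6, 2, 4, 1, 5, 7, 3
d = rank(u) − rank(v): -3, 5, 0, 5, -3, -6, 2; Σd² = 108
ρ = 1 − 6Σd² / [n(n²−1)] = 1 − 6×108 / (7×48) = 1 − 648/336 ≈ -0.929

-0.929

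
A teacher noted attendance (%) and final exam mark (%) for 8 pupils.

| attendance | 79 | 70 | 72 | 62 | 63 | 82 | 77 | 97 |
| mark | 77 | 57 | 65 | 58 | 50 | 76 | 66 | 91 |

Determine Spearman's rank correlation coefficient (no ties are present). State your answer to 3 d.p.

0.905

Rank attendance: 6, 3, 4, 1, 2, 7, 5, 8
Rank mark: 7, 2, 4, 3, 1, 6, 5, 8
d = rank(attendance) − rank(mark): -1, 1, 0, -2, 1, 1, 0, 0; Σd² = 8
ρ = 1 − 6Σd² / [n(n²−1)] = 1 − 6×8 / (8×63) = 1 − 48/504 ≈ 0.905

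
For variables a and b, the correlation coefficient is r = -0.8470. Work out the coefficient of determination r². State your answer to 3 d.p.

0.717

r² = (-0.8470)² = 0.717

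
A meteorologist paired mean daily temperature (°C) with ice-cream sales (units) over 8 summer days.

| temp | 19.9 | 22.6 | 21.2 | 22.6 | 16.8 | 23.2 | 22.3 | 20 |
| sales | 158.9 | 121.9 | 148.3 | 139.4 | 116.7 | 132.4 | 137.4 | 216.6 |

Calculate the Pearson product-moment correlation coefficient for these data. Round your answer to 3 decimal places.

n = 8, Σx = 168.6, Σy = 1171.6, Σx² = 3584.74, Σy² = 178477.04, Σxy = 24639.71
nΣxy − ΣxΣy = 197117.68 − 197531.76 = -414.08
nΣx² − (Σx)² = 28677.92 − 28425.96 = 251.96; nΣy² − (Σy)² = 1427816.32 − 1372646.56 = 55169.76
r = -414.08 / √(251.96 × 55169.76) = -414.08 / 3728.3472 ≈ -0.111

-0.111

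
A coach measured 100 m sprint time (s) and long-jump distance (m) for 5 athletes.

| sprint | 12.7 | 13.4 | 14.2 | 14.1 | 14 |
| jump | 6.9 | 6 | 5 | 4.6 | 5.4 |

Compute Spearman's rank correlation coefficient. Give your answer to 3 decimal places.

-0.900

Rank sprint: 1, 2, 5, 4, 3
Rank jump: 5, 4, 2, 1, 3
d = rank(sprint) − rank(jump): -4, -2, 3, 3, 0; Σd² = 38
ρ = 1 − 6Σd² / [n(n²−1)] = 1 − 6×38 / (5×24) = 1 − 228/120 ≈ -0.900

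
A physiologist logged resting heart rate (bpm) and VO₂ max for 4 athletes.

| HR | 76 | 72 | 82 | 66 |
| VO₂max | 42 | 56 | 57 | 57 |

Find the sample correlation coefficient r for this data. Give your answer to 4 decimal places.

-0.1886

n = 4, Σx = 296, Σy = 212, Σx² = 22040, Σy² = 11398, Σxy = 15660
nΣxy − ΣxΣy = 62640 − 62752 = -112
nΣx² − (Σx)² = 88160 − 87616 = 544; nΣy² − (Σy)² = 45592 − 44944 = 648
r = -112 / √(544 × 648) = -112 / 593.7272 ≈ -0.1886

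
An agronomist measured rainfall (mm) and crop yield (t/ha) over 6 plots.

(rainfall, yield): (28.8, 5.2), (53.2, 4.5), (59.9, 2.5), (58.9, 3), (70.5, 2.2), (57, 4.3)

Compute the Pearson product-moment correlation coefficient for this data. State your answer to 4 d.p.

-0.8439

n = 6, Σx = 328.3, Σy = 21.7, Σx² = 18936.15, Σy² = 85.87, Σxy = 1115.81
nΣxy − ΣxΣy = 6694.86 − 7124.11 = -429.25
nΣx² − (Σx)² = 113616.9 − 107780.89 = 5836.01; nΣy² − (Σy)² = 515.22 − 470.89 = 44.33
r = -429.25 / √(5836.01 × 44.33) = -429.25 / 508.6357 ≈ -0.8439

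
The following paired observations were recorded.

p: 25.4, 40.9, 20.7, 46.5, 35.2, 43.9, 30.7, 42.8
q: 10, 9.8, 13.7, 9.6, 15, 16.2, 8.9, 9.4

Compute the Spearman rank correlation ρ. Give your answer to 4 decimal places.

Rank p: 2, 5, 1, 8, 4, 7, 3, 6
Rank q: 5, 4, 6, 3, 7, 8, 1, 2
d = rank(p) − rank(q): -3, 1, -5, 5, -3, -1, 2, 4; Σd² = 90
ρ = 1 − 6Σd² / [n(n²−1)] = 1 − 6×90 / (8×63) = 1 − 540/504 ≈ -0.0714

-0.0714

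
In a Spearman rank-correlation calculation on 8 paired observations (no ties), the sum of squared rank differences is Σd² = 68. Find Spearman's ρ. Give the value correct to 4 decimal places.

0.1905

ρ = 1 − 6Σd² / [n(n²−1)] = 1 − 6×68 / (8×63)
  = 1 − 408/504 = 1 − 0.80952 ≈ 0.1905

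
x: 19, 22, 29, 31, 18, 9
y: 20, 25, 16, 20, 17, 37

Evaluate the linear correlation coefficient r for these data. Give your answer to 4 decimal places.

-0.7293

n = 6, Σx = 128, Σy = 135, Σx² = 3052, Σy² = 3339, Σxy = 2653
nΣxy − ΣxΣy = 15918 − 17280 = -1362
nΣx² − (Σx)² = 18312 − 16384 = 1928; nΣy² − (Σy)² = 20034 − 18225 = 1809
r = -1362 / √(1928 × 1809) = -1362 / 1867.5524 ≈ -0.7293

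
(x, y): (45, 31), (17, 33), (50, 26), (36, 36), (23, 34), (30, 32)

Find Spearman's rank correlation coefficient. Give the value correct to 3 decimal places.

-0.600

Rank x: 5, 1, 6, 4, 2, 3
Rank y: 2, 4, 1, 6, 5, 3
d = rank(x) − rank(y): 3, -3, 5, -2, -3, 0; Σd² = 56
ρ = 1 − 6Σd² / [n(n²−1)] = 1 − 6×56 / (6×35) = 1 − 336/210 ≈ -0.600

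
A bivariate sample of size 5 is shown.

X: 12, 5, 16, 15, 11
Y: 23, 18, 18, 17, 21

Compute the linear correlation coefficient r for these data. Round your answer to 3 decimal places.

n = 5, ΣX = 59, ΣY = 97, ΣX² = 771, ΣY² = 1907, ΣXY = 1140
nΣXY − ΣXΣY = 5700 − 5723 = -23
nΣX² − (ΣX)² = 3855 − 3481 = 374; nΣY² − (ΣY)² = 9535 − 9409 = 126
r = -23 / √(374 × 126) = -23 / 217.0806 ≈ -0.106

-0.106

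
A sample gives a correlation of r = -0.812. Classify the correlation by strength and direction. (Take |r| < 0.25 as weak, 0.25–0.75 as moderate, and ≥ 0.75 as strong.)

r = -0.812 < 0 so the relationship is negative.
|r| = 0.812, which falls in the strong range.

strong negative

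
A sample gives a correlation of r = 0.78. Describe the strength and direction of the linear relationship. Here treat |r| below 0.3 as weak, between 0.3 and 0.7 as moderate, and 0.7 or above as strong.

strong positive

r = 0.78 > 0 so the relationship is positive.
|r| = 0.78, which falls in the strong range.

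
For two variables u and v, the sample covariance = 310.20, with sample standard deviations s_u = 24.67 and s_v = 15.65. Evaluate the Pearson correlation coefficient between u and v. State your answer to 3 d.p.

0.803

r = Cov(u,v) / (s_u · s_v) = 310.20 / (24.67 × 15.65)
  = 310.20 / 386.0855 ≈ 0.803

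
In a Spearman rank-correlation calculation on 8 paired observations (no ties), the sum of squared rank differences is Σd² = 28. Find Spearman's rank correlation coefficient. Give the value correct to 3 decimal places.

ρ = 1 − 6Σd² / [n(n²−1)] = 1 − 6×28 / (8×63)
  = 1 − 168/504 = 1 − 0.3333 ≈ 0.667

0.667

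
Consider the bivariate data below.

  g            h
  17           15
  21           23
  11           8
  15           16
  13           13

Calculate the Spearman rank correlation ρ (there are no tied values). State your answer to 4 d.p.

Rank g: 4, 5, 1, 3, 2
Rank h: 3, 5, 1, 4, 2
d = rank(g) − rank(h): 1, 0, 0, -1, 0; Σd² = 2
ρ = 1 − 6Σd² / [n(n²−1)] = 1 − 6×2 / (5×24) = 1 − 12/120 ≈ 0.9000

0.9000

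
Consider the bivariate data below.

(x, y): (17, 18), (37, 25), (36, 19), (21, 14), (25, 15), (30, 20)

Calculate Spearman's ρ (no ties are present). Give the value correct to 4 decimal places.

Rank x: 1, 6, 5, 2, 3, 4
Rank y: 3, 6, 4, 1, 2, 5
d = rank(x) − rank(y): -2, 0, 1, 1, 1, -1; Σd² = 8
ρ = 1 − 6Σd² / [n(n²−1)] = 1 − 6×8 / (6×35) = 1 − 48/210 ≈ 0.7714

0.7714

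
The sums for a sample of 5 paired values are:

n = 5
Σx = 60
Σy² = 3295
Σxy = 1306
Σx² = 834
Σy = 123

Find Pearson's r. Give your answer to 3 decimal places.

r = (nΣxy − ΣxΣy) / √[(nΣx² − (Σx)²)(nΣy² − (Σy)²)]
Numerator: 5×1306 − 60×123 = -850
Denominator: √[(4170 − 3600)(16475 − 15129)] = √[570 × 1346] = 875.9110
r = -850 / 875.9110 ≈ -0.970

-0.970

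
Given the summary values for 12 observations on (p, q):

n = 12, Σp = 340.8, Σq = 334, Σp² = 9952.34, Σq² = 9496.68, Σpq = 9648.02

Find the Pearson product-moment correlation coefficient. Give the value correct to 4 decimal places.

r = (nΣpq − ΣpΣq) / √[(nΣp² − (Σp)²)(nΣq² − (Σq)²)]
Numerator: 12×9648.02 − 340.8×334 = 1949.04
Denominator: √[(119428.08 − 116144.64)(113960.16 − 111556)] = √[3283.44 × 2404.16] = 2809.6112
r = 1949.04 / 2809.6112 ≈ 0.6937

0.6937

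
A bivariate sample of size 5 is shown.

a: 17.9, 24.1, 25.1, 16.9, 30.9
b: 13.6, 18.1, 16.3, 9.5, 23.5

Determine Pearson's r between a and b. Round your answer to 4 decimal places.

0.9559

n = 5, Σa = 114.9, Σb = 81, Σa² = 2771.65, Σb² = 1420.76, Σab = 1975.48
nΣab − ΣaΣb = 9877.4 − 9306.9 = 570.5
nΣa² − (Σa)² = 13858.25 − 13202.01 = 656.24; nΣb² − (Σb)² = 7103.8 − 6561 = 542.8
r = 570.5 / √(656.24 × 542.8) = 570.5 / 596.8309 ≈ 0.9559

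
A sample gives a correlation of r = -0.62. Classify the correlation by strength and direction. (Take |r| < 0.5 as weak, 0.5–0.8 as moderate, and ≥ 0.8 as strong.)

r = -0.62 < 0 so the relationship is negative.
|r| = 0.62, which falls in the moderate range.

moderate negative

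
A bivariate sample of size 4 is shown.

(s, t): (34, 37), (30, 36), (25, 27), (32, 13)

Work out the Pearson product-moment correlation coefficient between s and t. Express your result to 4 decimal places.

n = 4, Σs = 121, Σt = 113, Σs² = 3705, Σt² = 3563, Σst = 3429
nΣst − ΣsΣt = 13716 − 13673 = 43
nΣs² − (Σs)² = 14820 − 14641 = 179; nΣt² − (Σt)² = 14252 − 12769 = 1483
r = 43 / √(179 × 1483) = 43 / 515.2252 ≈ 0.0835

0.0835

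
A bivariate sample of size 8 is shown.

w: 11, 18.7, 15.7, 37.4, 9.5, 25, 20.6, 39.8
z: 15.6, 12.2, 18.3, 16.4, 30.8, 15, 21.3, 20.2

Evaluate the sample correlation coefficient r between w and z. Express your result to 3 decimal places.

n = 8, Σw = 177.7, Σz = 149.8, Σw² = 4839.59, Σz² = 3031.42, Σwz = 3210.75
nΣwz − ΣwΣz = 25686 − 26619.46 = -933.46
nΣw² − (Σw)² = 38716.72 − 31577.29 = 7139.43; nΣz² − (Σz)² = 24251.36 − 22440.04 = 1811.32
r = -933.46 / √(7139.43 × 1811.32) = -933.46 / 3596.0801 ≈ -0.260

-0.260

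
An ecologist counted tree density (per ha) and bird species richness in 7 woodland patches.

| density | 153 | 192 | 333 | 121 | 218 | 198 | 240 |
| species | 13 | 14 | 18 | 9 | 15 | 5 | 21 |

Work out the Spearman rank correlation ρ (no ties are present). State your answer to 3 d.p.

0.750

Rank density: 2, 3, 7, 1, 5, 4, 6
Rank species: 3, 4, 6, 2, 5, 1, 7
d = rank(density) − rank(species): -1, -1, 1, -1, 0, 3, -1; Σd² = 14
ρ = 1 − 6Σd² / [n(n²−1)] = 1 − 6×14 / (7×48) = 1 − 84/336 ≈ 0.750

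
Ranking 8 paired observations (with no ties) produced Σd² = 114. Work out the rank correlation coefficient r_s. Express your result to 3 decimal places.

ρ = 1 − 6Σd² / [n(n²−1)] = 1 − 6×114 / (8×63)
  = 1 − 684/504 = 1 − 1.3571 ≈ -0.357

-0.357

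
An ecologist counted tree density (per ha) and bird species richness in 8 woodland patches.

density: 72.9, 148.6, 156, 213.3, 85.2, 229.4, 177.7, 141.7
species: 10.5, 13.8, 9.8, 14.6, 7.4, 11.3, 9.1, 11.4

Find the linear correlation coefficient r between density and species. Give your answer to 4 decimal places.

0.4998

n = 8, Σx = 1224.8, Σy = 87.9, Σx² = 208768.84, Σy² = 1005.11, Σxy = 13914.26
nΣxy − ΣxΣy = 111314.08 − 107659.92 = 3654.16
nΣx² − (Σx)² = 1670150.72 − 1500135.04 = 170015.68; nΣy² − (Σy)² = 8040.88 − 7726.41 = 314.47
r = 3654.16 / √(170015.68 × 314.47) = 3654.16 / 7311.9649 ≈ 0.4998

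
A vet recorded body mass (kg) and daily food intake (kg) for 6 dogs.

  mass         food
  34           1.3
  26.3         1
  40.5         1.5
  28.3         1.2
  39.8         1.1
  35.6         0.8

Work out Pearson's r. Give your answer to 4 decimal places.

n = 6, Σx = 204.5, Σy = 6.9, Σx² = 7140.23, Σy² = 8.23, Σxy = 237.47
nΣxy − ΣxΣy = 1424.82 − 1411.05 = 13.77
nΣx² − (Σx)² = 42841.38 − 41820.25 = 1021.13; nΣy² − (Σy)² = 49.38 − 47.61 = 1.77
r = 13.77 / √(1021.13 × 1.77) = 13.77 / 42.5135 ≈ 0.3239

0.3239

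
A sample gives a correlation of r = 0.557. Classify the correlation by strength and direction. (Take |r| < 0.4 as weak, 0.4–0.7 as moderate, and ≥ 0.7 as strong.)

moderate positive

r = 0.557 > 0 so the relationship is positive.
|r| = 0.557, which falls in the moderate range.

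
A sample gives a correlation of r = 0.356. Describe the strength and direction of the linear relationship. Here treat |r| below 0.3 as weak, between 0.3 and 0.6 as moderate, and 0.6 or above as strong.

r = 0.356 > 0 so the relationship is positive.
|r| = 0.356, which falls in the moderate range.

moderate positive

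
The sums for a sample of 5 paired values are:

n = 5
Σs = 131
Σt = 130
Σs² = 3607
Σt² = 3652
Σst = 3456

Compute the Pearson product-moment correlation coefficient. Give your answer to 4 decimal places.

r = (nΣst − ΣsΣt) / √[(nΣs² − (Σs)²)(nΣt² − (Σt)²)]
Numerator: 5×3456 − 131×130 = 250
Denominator: √[(18035 − 17161)(18260 − 16900)] = √[874 × 1360] = 1090.2477
r = 250 / 1090.2477 ≈ 0.2293

0.2293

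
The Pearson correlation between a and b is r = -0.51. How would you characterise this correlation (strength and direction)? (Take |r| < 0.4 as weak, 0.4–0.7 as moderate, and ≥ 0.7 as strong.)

moderate negative

r = -0.51 < 0 so the relationship is negative.
|r| = 0.51, which falls in the moderate range.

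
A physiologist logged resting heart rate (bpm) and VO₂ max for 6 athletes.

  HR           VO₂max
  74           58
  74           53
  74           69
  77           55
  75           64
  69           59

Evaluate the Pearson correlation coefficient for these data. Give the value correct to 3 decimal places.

n = 6, Σx = 443, Σy = 358, Σx² = 32743, Σy² = 21536, Σxy = 26426
nΣxy − ΣxΣy = 158556 − 158594 = -38
nΣx² − (Σx)² = 196458 − 196249 = 209; nΣy² − (Σy)² = 129216 − 128164 = 1052
r = -38 / √(209 × 1052) = -38 / 468.9008 ≈ -0.081

-0.081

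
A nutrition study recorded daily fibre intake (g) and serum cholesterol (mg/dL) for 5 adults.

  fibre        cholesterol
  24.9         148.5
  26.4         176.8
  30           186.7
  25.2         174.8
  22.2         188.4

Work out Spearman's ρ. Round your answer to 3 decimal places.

0.000

Rank fibre: 2, 4, 5, 3, 1
Rank cholesterol: 1, 3, 4, 2, 5
d = rank(fibre) − rank(cholesterol): 1, 1, 1, 1, -4; Σd² = 20
ρ = 1 − 6Σd² / [n(n²−1)] = 1 − 6×20 / (5×24) = 1 − 120/120 ≈ 0.000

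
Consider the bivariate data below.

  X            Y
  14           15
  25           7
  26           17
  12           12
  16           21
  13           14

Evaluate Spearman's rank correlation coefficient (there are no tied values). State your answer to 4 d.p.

Rank X: 3, 5, 6, 1, 4, 2
Rank Y: 4, 1, 5, 2, 6, 3
d = rank(X) − rank(Y): -1, 4, 1, -1, -2, -1; Σd² = 24
ρ = 1 − 6Σd² / [n(n²−1)] = 1 − 6×24 / (6×35) = 1 − 144/210 ≈ 0.3143

0.3143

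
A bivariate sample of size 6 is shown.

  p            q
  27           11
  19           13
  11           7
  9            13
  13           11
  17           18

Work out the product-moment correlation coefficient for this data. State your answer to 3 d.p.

0.161

n = 6, Σp = 96, Σq = 73, Σp² = 1750, Σq² = 953, Σpq = 1187
nΣpq − ΣpΣq = 7122 − 7008 = 114
nΣp² − (Σp)² = 10500 − 9216 = 1284; nΣq² − (Σq)² = 5718 − 5329 = 389
r = 114 / √(1284 × 389) = 114 / 706.7362 ≈ 0.161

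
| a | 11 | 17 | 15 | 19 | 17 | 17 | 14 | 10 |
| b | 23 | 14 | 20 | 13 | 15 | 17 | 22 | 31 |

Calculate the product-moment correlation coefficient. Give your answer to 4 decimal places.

n = 8, Σa = 120, Σb = 155, Σa² = 1870, Σb² = 3253, Σab = 2200
nΣab − ΣaΣb = 17600 − 18600 = -1000
nΣa² − (Σa)² = 14960 − 14400 = 560; nΣb² − (Σb)² = 26024 − 24025 = 1999
r = -1000 / √(560 × 1999) = -1000 / 1058.0359 ≈ -0.9451

-0.9451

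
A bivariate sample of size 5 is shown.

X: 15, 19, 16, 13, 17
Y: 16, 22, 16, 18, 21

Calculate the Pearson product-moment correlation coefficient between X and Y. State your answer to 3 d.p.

n = 5, ΣX = 80, ΣY = 93, ΣX² = 1300, ΣY² = 1761, ΣXY = 1505
nΣXY − ΣXΣY = 7525 − 7440 = 85
nΣX² − (ΣX)² = 6500 − 6400 = 100; nΣY² − (ΣY)² = 8805 − 8649 = 156
r = 85 / √(100 × 156) = 85 / 124.9000 ≈ 0.681

0.681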